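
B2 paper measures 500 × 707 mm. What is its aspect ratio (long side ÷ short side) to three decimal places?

707 / 500 = 1.414
Matches √2 ≈ 1.414 — the ISO 216 defining ratio.

1.414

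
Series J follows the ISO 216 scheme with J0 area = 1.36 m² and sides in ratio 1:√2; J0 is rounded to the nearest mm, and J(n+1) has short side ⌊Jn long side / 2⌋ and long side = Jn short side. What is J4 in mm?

Let J0's short side be w mm. w · w√2 = 1.36 m² = 1,360,000 mm², so w ≈ 980.6 mm and w√2 ≈ 1386.8 mm → J0 = 981 × 1387 mm.
J1: ⌊1387/2⌋ × 981 = 693 × 981 mm
J2: ⌊981/2⌋ × 693 = 490 × 693 mm
J3: ⌊693/2⌋ × 490 = 346 × 490 mm
J4: ⌊490/2⌋ × 346 = 245 × 346 mm

245 × 346 mm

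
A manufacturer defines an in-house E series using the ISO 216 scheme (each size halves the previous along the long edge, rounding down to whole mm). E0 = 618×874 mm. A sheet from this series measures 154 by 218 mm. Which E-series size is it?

E0: 618 × 874 mm
E1: 437 × 618 mm
E2: 309 × 437 mm
E3: 218 × 309 mm
E4: 154 × 218 mm
E5: 109 × 154 mm
→ matches E4.

E4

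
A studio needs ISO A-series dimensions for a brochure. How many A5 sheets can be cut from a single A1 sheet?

16

Each ISO step halves the sheet: 1 × A1 → 2 × A2 → 4 × A3 → 8 × A4 → …
From A1 to A5 is 4 halving steps: 2^4 = 16.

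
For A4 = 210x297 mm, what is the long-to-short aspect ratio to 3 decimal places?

297 / 210 = 1.414
Matches √2 ≈ 1.414 — the ISO 216 defining ratio.

1.414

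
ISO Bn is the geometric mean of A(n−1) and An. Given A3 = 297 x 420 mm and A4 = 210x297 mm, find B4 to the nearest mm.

250 × 353 mm

Short side: √(297 · 210) = √62370 ≈ 249.7 → 250 mm
Long side: √(420 · 297) = √124740 ≈ 353.2 → 353 mm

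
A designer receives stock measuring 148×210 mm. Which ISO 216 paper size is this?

A5 (148 × 210 mm)

Aspect ratio 210/148 ≈ 1.419 — close to the ISO √2 ≈ 1.414.
In the A-series (A0 area = 1 m²): A5 = 148 × 210 mm.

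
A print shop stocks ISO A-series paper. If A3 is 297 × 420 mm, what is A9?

37 × 52 mm

A4: ⌊420/2⌋ × 297 = 210 × 297 mm
A5: ⌊297/2⌋ × 210 = 148 × 210 mm
A6: ⌊210/2⌋ × 148 = 105 × 148 mm
A7: ⌊148/2⌋ × 105 = 74 × 105 mm
A8: ⌊105/2⌋ × 74 = 52 × 74 mm
A9: ⌊74/2⌋ × 52 = 37 × 52 mm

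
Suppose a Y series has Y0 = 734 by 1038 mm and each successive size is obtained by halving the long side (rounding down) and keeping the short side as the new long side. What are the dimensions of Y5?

Y1: ⌊1038/2⌋ × 734 = 519 × 734 mm
Y2: ⌊734/2⌋ × 519 = 367 × 519 mm
Y3: ⌊519/2⌋ × 367 = 259 × 367 mm
Y4: ⌊367/2⌋ × 259 = 183 × 259 mm
Y5: ⌊259/2⌋ × 183 = 129 × 183 mm

129 × 183 mm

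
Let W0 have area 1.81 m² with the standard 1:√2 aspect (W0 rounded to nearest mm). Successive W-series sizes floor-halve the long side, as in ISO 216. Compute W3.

400 × 565 mm

Let W0's short side be w mm. w · w√2 = 1.81 m² = 1,810,000 mm², so w ≈ 1131.3 mm and w√2 ≈ 1599.9 mm → W0 = 1131 × 1600 mm.
W1: ⌊1600/2⌋ × 1131 = 800 × 1131 mm
W2: ⌊1131/2⌋ × 800 = 565 × 800 mm
W3: ⌊800/2⌋ × 565 = 400 × 565 mm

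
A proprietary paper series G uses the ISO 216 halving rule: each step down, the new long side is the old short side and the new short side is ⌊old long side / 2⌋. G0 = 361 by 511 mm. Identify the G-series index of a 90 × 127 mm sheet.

G4

G0: 361 × 511 mm
G1: 255 × 361 mm
G2: 180 × 255 mm
G3: 127 × 180 mm
G4: 90 × 127 mm
G5: 63 × 90 mm
→ matches G4.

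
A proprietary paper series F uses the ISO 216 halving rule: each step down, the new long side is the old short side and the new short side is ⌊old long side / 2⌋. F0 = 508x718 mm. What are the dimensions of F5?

F1: ⌊718/2⌋ × 508 = 359 × 508 mm
F2: ⌊508/2⌋ × 359 = 254 × 359 mm
F3: ⌊359/2⌋ × 254 = 179 × 254 mm
F4: ⌊254/2⌋ × 179 = 127 × 179 mm
F5: ⌊179/2⌋ × 127 = 89 × 127 mm

89 × 127 mm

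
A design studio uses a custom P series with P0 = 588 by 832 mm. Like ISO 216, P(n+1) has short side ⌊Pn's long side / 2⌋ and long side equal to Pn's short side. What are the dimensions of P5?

P1: ⌊832/2⌋ × 588 = 416 × 588 mm
P2: ⌊588/2⌋ × 416 = 294 × 416 mm
P3: ⌊416/2⌋ × 294 = 208 × 294 mm
P4: ⌊294/2⌋ × 208 = 147 × 208 mm
P5: ⌊208/2⌋ × 147 = 104 × 147 mm

104 × 147 mm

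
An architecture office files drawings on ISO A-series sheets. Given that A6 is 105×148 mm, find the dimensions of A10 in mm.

26 × 37 mm

A7: ⌊148/2⌋ × 105 = 74 × 105 mm
A8: ⌊105/2⌋ × 74 = 52 × 74 mm
A9: ⌊74/2⌋ × 52 = 37 × 52 mm
A10: ⌊52/2⌋ × 37 = 26 × 37 mm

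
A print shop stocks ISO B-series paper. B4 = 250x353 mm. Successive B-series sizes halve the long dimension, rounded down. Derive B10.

31 × 44 mm

B5: ⌊353/2⌋ × 250 = 176 × 250 mm
B6: ⌊250/2⌋ × 176 = 125 × 176 mm
B7: ⌊176/2⌋ × 125 = 88 × 125 mm
B8: ⌊125/2⌋ × 88 = 62 × 88 mm
B9: ⌊88/2⌋ × 62 = 44 × 62 mm
B10: ⌊62/2⌋ × 44 = 31 × 44 mm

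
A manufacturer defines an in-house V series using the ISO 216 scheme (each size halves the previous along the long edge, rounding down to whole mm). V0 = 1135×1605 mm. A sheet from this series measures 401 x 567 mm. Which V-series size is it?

V0: 1135 × 1605 mm
V1: 802 × 1135 mm
V2: 567 × 802 mm
V3: 401 × 567 mm
V4: 283 × 401 mm
→ matches V3.

V3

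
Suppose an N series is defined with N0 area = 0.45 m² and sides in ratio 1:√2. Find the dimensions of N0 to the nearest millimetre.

564 × 798 mm

Let the short side be w mm. Then w · w√2 = 0.45 m² = 450,000 mm².
w² = 450,000/√2, so w ≈ 564.1 mm; long side = w√2 ≈ 797.7 mm.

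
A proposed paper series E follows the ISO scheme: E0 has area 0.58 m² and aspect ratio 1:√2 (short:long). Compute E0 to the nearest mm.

640 × 906 mm

Let the short side be w mm. Then w · w√2 = 0.58 m² = 580,000 mm².
w² = 580,000/√2, so w ≈ 640.4 mm; long side = w√2 ≈ 905.7 mm.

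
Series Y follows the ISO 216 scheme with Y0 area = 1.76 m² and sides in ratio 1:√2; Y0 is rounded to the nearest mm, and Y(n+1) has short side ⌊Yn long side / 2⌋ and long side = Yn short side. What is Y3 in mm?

394 × 558 mm

Let Y0's short side be w mm. w · w√2 = 1.76 m² = 1,760,000 mm², so w ≈ 1115.6 mm and w√2 ≈ 1577.7 mm → Y0 = 1116 × 1578 mm.
Y1: ⌊1578/2⌋ × 1116 = 789 × 1116 mm
Y2: ⌊1116/2⌋ × 789 = 558 × 789 mm
Y3: ⌊789/2⌋ × 558 = 394 × 558 mm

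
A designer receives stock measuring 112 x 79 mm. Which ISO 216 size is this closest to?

C7 (81 × 114 mm)

Aspect ratio 112/79 ≈ 1.418 — close to the ISO √2 ≈ 1.414.
In the C-series (envelope sizes, between A and B): C7 = 81 × 114 mm.
Off by 4 mm total — nearest standard size.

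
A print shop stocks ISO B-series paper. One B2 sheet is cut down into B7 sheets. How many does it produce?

Each ISO step halves the sheet: 1 × B2 → 2 × B3 → 4 × B4 → 8 × B5 → …
From B2 to B7 is 5 halving steps: 2^5 = 32.

32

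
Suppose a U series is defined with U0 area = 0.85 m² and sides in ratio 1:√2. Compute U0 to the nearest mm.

775 × 1096 mm

Let the short side be w mm. Then w · w√2 = 0.85 m² = 850,000 mm².
w² = 850,000/√2, so w ≈ 775.3 mm; long side = w√2 ≈ 1096.4 mm.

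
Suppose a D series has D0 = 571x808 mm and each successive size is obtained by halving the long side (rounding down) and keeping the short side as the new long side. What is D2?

285 × 404 mm

D1: ⌊808/2⌋ × 571 = 404 × 571 mm
D2: ⌊571/2⌋ × 404 = 285 × 404 mm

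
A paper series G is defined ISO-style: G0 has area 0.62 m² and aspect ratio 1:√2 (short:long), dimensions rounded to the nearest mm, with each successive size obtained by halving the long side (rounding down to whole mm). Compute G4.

Let G0's short side be w mm. w · w√2 = 0.62 m² = 620,000 mm², so w ≈ 662.1 mm and w√2 ≈ 936.4 mm → G0 = 662 × 936 mm.
G1: ⌊936/2⌋ × 662 = 468 × 662 mm
G2: ⌊662/2⌋ × 468 = 331 × 468 mm
G3: ⌊468/2⌋ × 331 = 234 × 331 mm
G4: ⌊331/2⌋ × 234 = 165 × 234 mm

165 × 234 mm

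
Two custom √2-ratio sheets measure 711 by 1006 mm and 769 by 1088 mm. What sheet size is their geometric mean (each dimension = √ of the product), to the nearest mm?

739 × 1046 mm

Short side: √(711 · 769) = √546759 ≈ 739.4 → 739 mm
Long side: √(1006 · 1088) = √1094528 ≈ 1046.2 → 1046 mm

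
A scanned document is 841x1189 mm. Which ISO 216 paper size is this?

Aspect ratio 1189/841 ≈ 1.414 — close to the ISO √2 ≈ 1.414.
In the A-series (A0 area = 1 m²): A0 = 841 × 1189 mm.

A0 (841 × 1189 mm)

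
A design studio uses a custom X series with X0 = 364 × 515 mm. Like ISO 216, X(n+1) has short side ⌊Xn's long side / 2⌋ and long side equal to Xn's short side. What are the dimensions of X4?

91 × 128 mm

X1: ⌊515/2⌋ × 364 = 257 × 364 mm
X2: ⌊364/2⌋ × 257 = 182 × 257 mm
X3: ⌊257/2⌋ × 182 = 128 × 182 mm
X4: ⌊182/2⌋ × 128 = 91 × 128 mm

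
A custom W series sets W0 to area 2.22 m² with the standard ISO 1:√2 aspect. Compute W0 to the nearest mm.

Let the short side be w mm. Then w · w√2 = 2.22 m² = 2,220,000 mm².
w² = 2,220,000/√2, so w ≈ 1252.9 mm; long side = w√2 ≈ 1771.9 mm.

1253 × 1772 mm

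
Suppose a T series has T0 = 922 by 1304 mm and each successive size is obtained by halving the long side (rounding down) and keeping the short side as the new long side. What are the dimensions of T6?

115 × 163 mm

T1: ⌊1304/2⌋ × 922 = 652 × 922 mm
T2: ⌊922/2⌋ × 652 = 461 × 652 mm
T3: ⌊652/2⌋ × 461 = 326 × 461 mm
T4: ⌊461/2⌋ × 326 = 230 × 326 mm
T5: ⌊326/2⌋ × 230 = 163 × 230 mm
T6: ⌊230/2⌋ × 163 = 115 × 163 mm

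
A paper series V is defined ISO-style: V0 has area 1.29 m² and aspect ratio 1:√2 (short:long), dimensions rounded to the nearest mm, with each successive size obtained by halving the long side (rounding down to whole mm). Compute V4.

Let V0's short side be w mm. w · w√2 = 1.29 m² = 1,290,000 mm², so w ≈ 955.1 mm and w√2 ≈ 1350.7 mm → V0 = 955 × 1351 mm.
V1: ⌊1351/2⌋ × 955 = 675 × 955 mm
V2: ⌊955/2⌋ × 675 = 477 × 675 mm
V3: ⌊675/2⌋ × 477 = 337 × 477 mm
V4: ⌊477/2⌋ × 337 = 238 × 337 mm

238 × 337 mm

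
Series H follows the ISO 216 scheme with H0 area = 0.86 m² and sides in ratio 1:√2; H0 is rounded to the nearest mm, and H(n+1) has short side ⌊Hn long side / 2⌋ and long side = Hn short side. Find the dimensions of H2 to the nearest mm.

Let H0's short side be w mm. w · w√2 = 0.86 m² = 860,000 mm², so w ≈ 779.8 mm and w√2 ≈ 1102.8 mm → H0 = 780 × 1103 mm.
H1: ⌊1103/2⌋ × 780 = 551 × 780 mm
H2: ⌊780/2⌋ × 551 = 390 × 551 mm

390 × 551 mm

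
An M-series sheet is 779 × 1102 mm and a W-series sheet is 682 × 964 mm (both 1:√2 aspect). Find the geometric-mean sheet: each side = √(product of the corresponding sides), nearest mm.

729 × 1031 mm

Short side: √(779 · 682) = √531278 ≈ 728.9 → 729 mm
Long side: √(1102 · 964) = √1062328 ≈ 1030.7 → 1031 mm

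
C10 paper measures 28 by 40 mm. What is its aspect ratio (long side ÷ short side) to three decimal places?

1.429

40 / 28 = 1.429
ISO 216 targets √2 ≈ 1.414; the +0.014 deviation is from mm rounding.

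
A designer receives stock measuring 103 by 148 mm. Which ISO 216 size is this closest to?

Aspect ratio 148/103 ≈ 1.437 (ISO target is √2 ≈ 1.414).
In the A-series (A0 area = 1 m²): A6 = 105 × 148 mm.
Off by 2 mm total — nearest standard size.

A6 (105 × 148 mm)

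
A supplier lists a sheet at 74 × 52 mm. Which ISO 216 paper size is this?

A8 (52 × 74 mm)

Aspect ratio 74/52 ≈ 1.423 — close to the ISO √2 ≈ 1.414.
In the A-series (A0 area = 1 m²): A8 = 52 × 74 mm.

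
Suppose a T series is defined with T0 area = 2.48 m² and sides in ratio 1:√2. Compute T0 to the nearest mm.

Let the short side be w mm. Then w · w√2 = 2.48 m² = 2,480,000 mm².
w² = 2,480,000/√2, so w ≈ 1324.2 mm; long side = w√2 ≈ 1872.8 mm.

1324 × 1873 mm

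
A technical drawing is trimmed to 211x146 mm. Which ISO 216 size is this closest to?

Aspect ratio 211/146 ≈ 1.445 (ISO target is √2 ≈ 1.414).
In the A-series (A0 area = 1 m²): A5 = 148 × 210 mm.
Off by 3 mm total — nearest standard size.

A5 (148 × 210 mm)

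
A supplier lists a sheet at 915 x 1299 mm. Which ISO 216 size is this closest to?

Aspect ratio 1299/915 ≈ 1.420 — close to the ISO √2 ≈ 1.414.
In the C-series (envelope sizes, between A and B): C0 = 917 × 1297 mm.
Off by 4 mm total — nearest standard size.

C0 (917 × 1297 mm)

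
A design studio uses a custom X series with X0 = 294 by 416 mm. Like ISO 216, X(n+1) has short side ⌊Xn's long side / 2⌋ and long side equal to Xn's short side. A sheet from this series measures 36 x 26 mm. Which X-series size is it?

X0: 294 × 416 mm
X1: 208 × 294 mm
X2: 147 × 208 mm
X3: 104 × 147 mm
X4: 73 × 104 mm
X5: 52 × 73 mm
X6: 36 × 52 mm
X7: 26 × 36 mm
X8: 18 × 26 mm
→ matches X7.

X7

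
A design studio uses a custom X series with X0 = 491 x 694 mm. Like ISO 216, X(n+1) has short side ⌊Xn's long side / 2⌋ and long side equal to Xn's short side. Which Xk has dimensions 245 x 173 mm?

X3

X0: 491 × 694 mm
X1: 347 × 491 mm
X2: 245 × 347 mm
X3: 173 × 245 mm
X4: 122 × 173 mm
→ matches X3.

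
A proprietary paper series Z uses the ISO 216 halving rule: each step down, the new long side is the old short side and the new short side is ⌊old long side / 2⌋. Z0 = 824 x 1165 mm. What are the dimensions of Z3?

Z1 = 582 × 824 mm (from Z0 by 1 halving).
Z2: ⌊824/2⌋ × 582 = 412 × 582 mm
Z3: ⌊582/2⌋ × 412 = 291 × 412 mm

291 × 412 mm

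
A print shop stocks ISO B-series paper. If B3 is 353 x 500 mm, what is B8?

62 × 88 mm

B4: ⌊500/2⌋ × 353 = 250 × 353 mm
B5: ⌊353/2⌋ × 250 = 176 × 250 mm
B6: ⌊250/2⌋ × 176 = 125 × 176 mm
B7: ⌊176/2⌋ × 125 = 88 × 125 mm
B8: ⌊125/2⌋ × 88 = 62 × 88 mm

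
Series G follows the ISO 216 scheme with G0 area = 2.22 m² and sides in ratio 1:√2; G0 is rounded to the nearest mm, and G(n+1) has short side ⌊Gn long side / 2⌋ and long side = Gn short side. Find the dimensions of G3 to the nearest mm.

443 × 626 mm

Let G0's short side be w mm. w · w√2 = 2.22 m² = 2,220,000 mm², so w ≈ 1252.9 mm and w√2 ≈ 1771.9 mm → G0 = 1253 × 1772 mm.
G1: ⌊1772/2⌋ × 1253 = 886 × 1253 mm
G2: ⌊1253/2⌋ × 886 = 626 × 886 mm
G3: ⌊886/2⌋ × 626 = 443 × 626 mm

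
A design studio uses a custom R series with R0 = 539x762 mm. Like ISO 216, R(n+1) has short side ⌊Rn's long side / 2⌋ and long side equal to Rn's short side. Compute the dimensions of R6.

67 × 95 mm

R1 = 381 × 539 mm (from R0 by 1 halving).
R2: ⌊539/2⌋ × 381 = 269 × 381 mm
R3: ⌊381/2⌋ × 269 = 190 × 269 mm
R4: ⌊269/2⌋ × 190 = 134 × 190 mm
R5: ⌊190/2⌋ × 134 = 95 × 134 mm
R6: ⌊134/2⌋ × 95 = 67 × 95 mm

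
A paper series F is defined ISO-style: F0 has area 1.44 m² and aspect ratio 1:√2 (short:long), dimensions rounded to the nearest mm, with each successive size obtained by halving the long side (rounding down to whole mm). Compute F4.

252 × 356 mm

Let F0's short side be w mm. w · w√2 = 1.44 m² = 1,440,000 mm², so w ≈ 1009.1 mm and w√2 ≈ 1427.0 mm → F0 = 1009 × 1427 mm.
F1: ⌊1427/2⌋ × 1009 = 713 × 1009 mm
F2: ⌊1009/2⌋ × 713 = 504 × 713 mm
F3: ⌊713/2⌋ × 504 = 356 × 504 mm
F4: ⌊504/2⌋ × 356 = 252 × 356 mm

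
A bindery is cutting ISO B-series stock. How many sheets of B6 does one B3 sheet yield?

8

B3 = 353 × 500 mm; B6 = 125 × 176 mm.
Each halving step doubles the count; 3 steps from B3 to B6.
2^3 = 8.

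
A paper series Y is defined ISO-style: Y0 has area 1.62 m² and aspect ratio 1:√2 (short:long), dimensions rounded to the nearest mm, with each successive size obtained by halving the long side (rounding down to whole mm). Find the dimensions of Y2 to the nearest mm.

535 × 757 mm

Let Y0's short side be w mm. w · w√2 = 1.62 m² = 1,620,000 mm², so w ≈ 1070.3 mm and w√2 ≈ 1513.6 mm → Y0 = 1070 × 1514 mm.
Y1: ⌊1514/2⌋ × 1070 = 757 × 1070 mm
Y2: ⌊1070/2⌋ × 757 = 535 × 757 mm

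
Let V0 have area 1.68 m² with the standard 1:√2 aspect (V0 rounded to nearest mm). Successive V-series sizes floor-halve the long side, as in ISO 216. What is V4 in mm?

Let V0's short side be w mm. w · w√2 = 1.68 m² = 1,680,000 mm², so w ≈ 1089.9 mm and w√2 ≈ 1541.4 mm → V0 = 1090 × 1541 mm.
V1: ⌊1541/2⌋ × 1090 = 770 × 1090 mm
V2: ⌊1090/2⌋ × 770 = 545 × 770 mm
V3: ⌊770/2⌋ × 545 = 385 × 545 mm
V4: ⌊545/2⌋ × 385 = 272 × 385 mm

272 × 385 mm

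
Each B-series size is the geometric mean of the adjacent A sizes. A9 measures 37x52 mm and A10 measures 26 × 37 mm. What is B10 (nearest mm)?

31 × 44 mm

Short side: √(37 · 26) = √962 ≈ 31.0 → 31 mm
Long side: √(52 · 37) = √1924 ≈ 43.9 → 44 mm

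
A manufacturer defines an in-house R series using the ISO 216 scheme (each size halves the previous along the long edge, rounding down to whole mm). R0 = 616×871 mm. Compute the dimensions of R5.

108 × 154 mm

R1 = 435 × 616 mm (from R0 by 1 halving).
R2: ⌊616/2⌋ × 435 = 308 × 435 mm
R3: ⌊435/2⌋ × 308 = 217 × 308 mm
R4: ⌊308/2⌋ × 217 = 154 × 217 mm
R5: ⌊217/2⌋ × 154 = 108 × 154 mm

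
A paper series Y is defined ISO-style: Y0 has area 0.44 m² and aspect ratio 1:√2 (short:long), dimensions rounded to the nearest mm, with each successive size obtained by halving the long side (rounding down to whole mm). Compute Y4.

139 × 197 mm

Let Y0's short side be w mm. w · w√2 = 0.44 m² = 440,000 mm², so w ≈ 557.8 mm and w√2 ≈ 788.8 mm → Y0 = 558 × 789 mm.
Y1: ⌊789/2⌋ × 558 = 394 × 558 mm
Y2: ⌊558/2⌋ × 394 = 279 × 394 mm
Y3: ⌊394/2⌋ × 279 = 197 × 279 mm
Y4: ⌊279/2⌋ × 197 = 139 × 197 mm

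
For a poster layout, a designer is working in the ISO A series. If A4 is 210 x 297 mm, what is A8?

A5: ⌊297/2⌋ × 210 = 148 × 210 mm
A6: ⌊210/2⌋ × 148 = 105 × 148 mm
A7: ⌊148/2⌋ × 105 = 74 × 105 mm
A8: ⌊105/2⌋ × 74 = 52 × 74 mm

52 × 74 mm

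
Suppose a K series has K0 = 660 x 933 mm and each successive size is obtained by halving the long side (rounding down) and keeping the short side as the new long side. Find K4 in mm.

K1: ⌊933/2⌋ × 660 = 466 × 660 mm
K2: ⌊660/2⌋ × 466 = 330 × 466 mm
K3: ⌊466/2⌋ × 330 = 233 × 330 mm
K4: ⌊330/2⌋ × 233 = 165 × 233 mm

165 × 233 mm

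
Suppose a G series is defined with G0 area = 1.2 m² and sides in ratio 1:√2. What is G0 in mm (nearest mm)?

Let the short side be w mm. Then w · w√2 = 1.2 m² = 1,200,000 mm².
w² = 1,200,000/√2, so w ≈ 921.2 mm; long side = w√2 ≈ 1302.7 mm.

921 × 1303 mm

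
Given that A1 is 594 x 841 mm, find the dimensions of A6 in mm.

105 × 148 mm

A2: ⌊841/2⌋ × 594 = 420 × 594 mm
A3: ⌊594/2⌋ × 420 = 297 × 420 mm
A4: ⌊420/2⌋ × 297 = 210 × 297 mm
A5: ⌊297/2⌋ × 210 = 148 × 210 mm
A6: ⌊210/2⌋ × 148 = 105 × 148 mm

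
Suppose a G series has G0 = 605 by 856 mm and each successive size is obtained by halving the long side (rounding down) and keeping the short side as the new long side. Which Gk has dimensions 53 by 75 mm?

G0: 605 × 856 mm
G1: 428 × 605 mm
G2: 302 × 428 mm
G3: 214 × 302 mm
G4: 151 × 214 mm
G5: 107 × 151 mm
G6: 75 × 107 mm
G7: 53 × 75 mm
G8: 37 × 53 mm
→ matches G7.

G7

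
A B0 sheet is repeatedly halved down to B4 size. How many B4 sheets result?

B0 = 1000 × 1414 mm; B4 = 250 × 353 mm.
Each halving step doubles the count; 4 steps from B0 to B4.
2^4 = 16.

16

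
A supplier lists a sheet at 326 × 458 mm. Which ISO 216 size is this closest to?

C3 (324 × 458 mm)

Aspect ratio 458/326 ≈ 1.405 — close to the ISO √2 ≈ 1.414.
In the C-series (envelope sizes, between A and B): C3 = 324 × 458 mm.
Off by 2 mm total — nearest standard size.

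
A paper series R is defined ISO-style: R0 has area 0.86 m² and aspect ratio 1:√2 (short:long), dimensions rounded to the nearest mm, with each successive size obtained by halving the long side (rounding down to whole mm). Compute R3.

Let R0's short side be w mm. w · w√2 = 0.86 m² = 860,000 mm², so w ≈ 779.8 mm and w√2 ≈ 1102.8 mm → R0 = 780 × 1103 mm.
R1: ⌊1103/2⌋ × 780 = 551 × 780 mm
R2: ⌊780/2⌋ × 551 = 390 × 551 mm
R3: ⌊551/2⌋ × 390 = 275 × 390 mm

275 × 390 mm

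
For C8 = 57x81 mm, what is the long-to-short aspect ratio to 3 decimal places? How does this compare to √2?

81 / 57 = 1.421
ISO 216 targets √2 ≈ 1.414; the +0.007 deviation is from mm rounding.

1.421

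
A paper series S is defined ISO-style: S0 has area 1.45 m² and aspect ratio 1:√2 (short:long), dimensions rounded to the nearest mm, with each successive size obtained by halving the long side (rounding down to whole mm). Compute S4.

Let S0's short side be w mm. w · w√2 = 1.45 m² = 1,450,000 mm², so w ≈ 1012.6 mm and w√2 ≈ 1432.0 mm → S0 = 1013 × 1432 mm.
S1: ⌊1432/2⌋ × 1013 = 716 × 1013 mm
S2: ⌊1013/2⌋ × 716 = 506 × 716 mm
S3: ⌊716/2⌋ × 506 = 358 × 506 mm
S4: ⌊506/2⌋ × 358 = 253 × 358 mm

253 × 358 mm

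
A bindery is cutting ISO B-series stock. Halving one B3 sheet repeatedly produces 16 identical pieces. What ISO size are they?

16 = 2^4, so 4 halving steps.
B3 → B4 → … → B7 after 4 steps.

B7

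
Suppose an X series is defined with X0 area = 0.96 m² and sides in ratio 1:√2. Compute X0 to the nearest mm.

Let the short side be w mm. Then w · w√2 = 0.96 m² = 960,000 mm².
w² = 960,000/√2, so w ≈ 823.9 mm; long side = w√2 ≈ 1165.2 mm.

824 × 1165 mm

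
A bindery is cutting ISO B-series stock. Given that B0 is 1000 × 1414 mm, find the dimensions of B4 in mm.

B1: ⌊1414/2⌋ × 1000 = 707 × 1000 mm
B2: ⌊1000/2⌋ × 707 = 500 × 707 mm
B3: ⌊707/2⌋ × 500 = 353 × 500 mm
B4: ⌊500/2⌋ × 353 = 250 × 353 mm

250 × 353 mm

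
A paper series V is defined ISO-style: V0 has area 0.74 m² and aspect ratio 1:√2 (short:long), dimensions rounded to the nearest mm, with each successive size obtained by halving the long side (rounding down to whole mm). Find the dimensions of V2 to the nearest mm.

361 × 511 mm

Let V0's short side be w mm. w · w√2 = 0.74 m² = 740,000 mm², so w ≈ 723.4 mm and w√2 ≈ 1023.0 mm → V0 = 723 × 1023 mm.
V1: ⌊1023/2⌋ × 723 = 511 × 723 mm
V2: ⌊723/2⌋ × 511 = 361 × 511 mm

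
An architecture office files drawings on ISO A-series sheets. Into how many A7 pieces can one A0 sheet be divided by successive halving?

A0 = 841 × 1189 mm; A7 = 74 × 105 mm.
Each halving step doubles the count; 7 steps from A0 to A7.
2^7 = 128.

128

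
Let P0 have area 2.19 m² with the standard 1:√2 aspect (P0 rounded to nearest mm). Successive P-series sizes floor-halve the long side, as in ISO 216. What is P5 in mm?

Let P0's short side be w mm. w · w√2 = 2.19 m² = 2,190,000 mm², so w ≈ 1244.4 mm and w√2 ≈ 1759.9 mm → P0 = 1244 × 1760 mm.
P1: ⌊1760/2⌋ × 1244 = 880 × 1244 mm
P2: ⌊1244/2⌋ × 880 = 622 × 880 mm
P3: ⌊880/2⌋ × 622 = 440 × 622 mm
P4: ⌊622/2⌋ × 440 = 311 × 440 mm
P5: ⌊440/2⌋ × 311 = 220 × 311 mm

220 × 311 mm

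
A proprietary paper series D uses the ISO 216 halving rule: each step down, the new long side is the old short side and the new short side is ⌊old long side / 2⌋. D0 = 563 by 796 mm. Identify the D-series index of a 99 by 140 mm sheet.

D5

D0: 563 × 796 mm
D1: 398 × 563 mm
D2: 281 × 398 mm
D3: 199 × 281 mm
D4: 140 × 199 mm
D5: 99 × 140 mm
D6: 70 × 99 mm
→ matches D5.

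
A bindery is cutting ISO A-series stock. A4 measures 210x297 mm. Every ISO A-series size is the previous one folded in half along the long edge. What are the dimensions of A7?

74 × 105 mm

A5: ⌊297/2⌋ × 210 = 148 × 210 mm
A6: ⌊210/2⌋ × 148 = 105 × 148 mm
A7: ⌊148/2⌋ × 105 = 74 × 105 mm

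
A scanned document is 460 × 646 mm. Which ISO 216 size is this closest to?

C2 (458 × 648 mm)

Aspect ratio 646/460 ≈ 1.404 — close to the ISO √2 ≈ 1.414.
In the C-series (envelope sizes, between A and B): C2 = 458 × 648 mm.
Off by 4 mm total — nearest standard size.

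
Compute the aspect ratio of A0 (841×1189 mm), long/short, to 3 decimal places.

1.414

1189 / 841 = 1.414
Matches √2 ≈ 1.414 — the ISO 216 defining ratio.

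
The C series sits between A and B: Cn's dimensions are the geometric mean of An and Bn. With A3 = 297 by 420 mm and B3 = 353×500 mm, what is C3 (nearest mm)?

324 × 458 mm

Short side: √(297 · 353) = √104841 ≈ 323.8 → 324 mm
Long side: √(420 · 500) = √210000 ≈ 458.3 → 458 mm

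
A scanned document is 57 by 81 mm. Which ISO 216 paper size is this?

C8 (57 × 81 mm)

Aspect ratio 81/57 ≈ 1.421 — close to the ISO √2 ≈ 1.414.
In the C-series (envelope sizes, between A and B): C8 = 57 × 81 mm.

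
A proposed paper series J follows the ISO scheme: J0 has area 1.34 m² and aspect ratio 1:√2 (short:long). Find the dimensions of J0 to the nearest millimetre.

973 × 1377 mm

Let the short side be w mm. Then w · w√2 = 1.34 m² = 1,340,000 mm².
w² = 1,340,000/√2, so w ≈ 973.4 mm; long side = w√2 ≈ 1376.6 mm.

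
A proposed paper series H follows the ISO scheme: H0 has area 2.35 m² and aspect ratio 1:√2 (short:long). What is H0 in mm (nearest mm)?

1289 × 1823 mm

Let the short side be w mm. Then w · w√2 = 2.35 m² = 2,350,000 mm².
w² = 2,350,000/√2, so w ≈ 1289.1 mm; long side = w√2 ≈ 1823.0 mm.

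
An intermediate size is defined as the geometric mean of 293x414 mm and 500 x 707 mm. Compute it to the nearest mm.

Short side: √(293 · 500) = √146500 ≈ 382.8 → 383 mm
Long side: √(414 · 707) = √292698 ≈ 541.0 → 541 mm

383 × 541 mm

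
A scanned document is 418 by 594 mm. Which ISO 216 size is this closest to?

A2 (420 × 594 mm)

Aspect ratio 594/418 ≈ 1.421 — close to the ISO √2 ≈ 1.414.
In the A-series (A0 area = 1 m²): A2 = 420 × 594 mm.
Off by 2 mm total — nearest standard size.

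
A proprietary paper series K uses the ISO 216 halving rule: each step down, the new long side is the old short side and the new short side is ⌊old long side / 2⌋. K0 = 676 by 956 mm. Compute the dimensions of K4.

K1: ⌊956/2⌋ × 676 = 478 × 676 mm
K2: ⌊676/2⌋ × 478 = 338 × 478 mm
K3: ⌊478/2⌋ × 338 = 239 × 338 mm
K4: ⌊338/2⌋ × 239 = 169 × 239 mm

169 × 239 mm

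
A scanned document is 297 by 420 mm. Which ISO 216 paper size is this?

Aspect ratio 420/297 ≈ 1.414 — close to the ISO √2 ≈ 1.414.
In the A-series (A0 area = 1 m²): A3 = 297 × 420 mm.

A3 (297 × 420 mm)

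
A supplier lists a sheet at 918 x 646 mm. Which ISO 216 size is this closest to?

Aspect ratio 918/646 ≈ 1.421 — close to the ISO √2 ≈ 1.414.
In the C-series (envelope sizes, between A and B): C1 = 648 × 917 mm.
Off by 3 mm total — nearest standard size.

C1 (648 × 917 mm)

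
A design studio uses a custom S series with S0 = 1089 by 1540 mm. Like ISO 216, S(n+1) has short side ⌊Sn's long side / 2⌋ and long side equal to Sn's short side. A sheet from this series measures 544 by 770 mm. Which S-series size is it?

S0: 1089 × 1540 mm
S1: 770 × 1089 mm
S2: 544 × 770 mm
S3: 385 × 544 mm
→ matches S2.

S2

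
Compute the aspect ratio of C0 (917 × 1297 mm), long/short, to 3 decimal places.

1297 / 917 = 1.414
Matches √2 ≈ 1.414 — the ISO 216 defining ratio.

1.414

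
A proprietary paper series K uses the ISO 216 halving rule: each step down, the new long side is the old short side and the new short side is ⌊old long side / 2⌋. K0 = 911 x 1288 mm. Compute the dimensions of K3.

322 × 455 mm

K1: ⌊1288/2⌋ × 911 = 644 × 911 mm
K2: ⌊911/2⌋ × 644 = 455 × 644 mm
K3: ⌊644/2⌋ × 455 = 322 × 455 mm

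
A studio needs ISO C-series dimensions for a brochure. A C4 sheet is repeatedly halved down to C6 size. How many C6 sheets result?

4

Each ISO step halves the sheet: 1 × C4 → 2 × C5 → 4 × C6
From C4 to C6 is 2 halving steps: 2^2 = 4.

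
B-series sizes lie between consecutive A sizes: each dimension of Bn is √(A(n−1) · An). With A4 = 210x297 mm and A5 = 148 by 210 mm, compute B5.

176 × 250 mm

Short side: √(210 · 148) = √31080 ≈ 176.3 → 176 mm
Long side: √(297 · 210) = √62370 ≈ 249.7 → 250 mm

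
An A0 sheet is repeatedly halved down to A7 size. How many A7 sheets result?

Each ISO step halves the sheet: 1 × A0 → 2 × A1 → 4 × A2 → 8 × A3 → …
From A0 to A7 is 7 halving steps: 2^7 = 128.

128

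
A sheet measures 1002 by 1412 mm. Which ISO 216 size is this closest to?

Aspect ratio 1412/1002 ≈ 1.409 — close to the ISO √2 ≈ 1.414.
In the B-series (B0 = 1000 × 1414 mm): B0 = 1000 × 1414 mm.
Off by 4 mm total — nearest standard size.

B0 (1000 × 1414 mm)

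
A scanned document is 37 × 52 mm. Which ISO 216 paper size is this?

Aspect ratio 52/37 ≈ 1.405 — close to the ISO √2 ≈ 1.414.
In the A-series (A0 area = 1 m²): A9 = 37 × 52 mm.

A9 (37 × 52 mm)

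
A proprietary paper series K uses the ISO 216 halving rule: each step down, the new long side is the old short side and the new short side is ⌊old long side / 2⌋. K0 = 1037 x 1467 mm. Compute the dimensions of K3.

K1: ⌊1467/2⌋ × 1037 = 733 × 1037 mm
K2: ⌊1037/2⌋ × 733 = 518 × 733 mm
K3: ⌊733/2⌋ × 518 = 366 × 518 mm

366 × 518 mm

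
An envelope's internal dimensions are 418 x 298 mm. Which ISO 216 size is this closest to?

Aspect ratio 418/298 ≈ 1.403 — close to the ISO √2 ≈ 1.414.
In the A-series (A0 area = 1 m²): A3 = 297 × 420 mm.
Off by 3 mm total — nearest standard size.

A3 (297 × 420 mm)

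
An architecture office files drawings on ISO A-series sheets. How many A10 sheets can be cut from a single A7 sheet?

8

A7 = 74 × 105 mm; A10 = 26 × 37 mm.
Each halving step doubles the count; 3 steps from A7 to A10.
2^3 = 8.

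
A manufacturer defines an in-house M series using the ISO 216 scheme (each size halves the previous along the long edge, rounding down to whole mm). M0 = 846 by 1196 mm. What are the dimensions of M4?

M1: ⌊1196/2⌋ × 846 = 598 × 846 mm
M2: ⌊846/2⌋ × 598 = 423 × 598 mm
M3: ⌊598/2⌋ × 423 = 299 × 423 mm
M4: ⌊423/2⌋ × 299 = 211 × 299 mm

211 × 299 mm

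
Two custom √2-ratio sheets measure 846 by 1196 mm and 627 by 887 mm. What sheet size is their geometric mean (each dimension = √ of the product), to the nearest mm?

728 × 1030 mm

Short side: √(846 · 627) = √530442 ≈ 728.3 → 728 mm
Long side: √(1196 · 887) = √1060852 ≈ 1030.0 → 1030 mm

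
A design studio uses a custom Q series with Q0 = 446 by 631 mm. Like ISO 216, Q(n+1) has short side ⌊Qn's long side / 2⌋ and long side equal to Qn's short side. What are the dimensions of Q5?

78 × 111 mm

Q1: ⌊631/2⌋ × 446 = 315 × 446 mm
Q2: ⌊446/2⌋ × 315 = 223 × 315 mm
Q3: ⌊315/2⌋ × 223 = 157 × 223 mm
Q4: ⌊223/2⌋ × 157 = 111 × 157 mm
Q5: ⌊157/2⌋ × 111 = 78 × 111 mm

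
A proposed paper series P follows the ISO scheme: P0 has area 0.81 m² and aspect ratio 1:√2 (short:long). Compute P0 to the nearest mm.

757 × 1070 mm

Let the short side be w mm. Then w · w√2 = 0.81 m² = 810,000 mm².
w² = 810,000/√2, so w ≈ 756.8 mm; long side = w√2 ≈ 1070.3 mm.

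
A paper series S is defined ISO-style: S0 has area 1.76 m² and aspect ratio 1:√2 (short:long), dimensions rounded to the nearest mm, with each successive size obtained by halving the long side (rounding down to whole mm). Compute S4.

279 × 394 mm

Let S0's short side be w mm. w · w√2 = 1.76 m² = 1,760,000 mm², so w ≈ 1115.6 mm and w√2 ≈ 1577.7 mm → S0 = 1116 × 1578 mm.
S1: ⌊1578/2⌋ × 1116 = 789 × 1116 mm
S2: ⌊1116/2⌋ × 789 = 558 × 789 mm
S3: ⌊789/2⌋ × 558 = 394 × 558 mm
S4: ⌊558/2⌋ × 394 = 279 × 394 mm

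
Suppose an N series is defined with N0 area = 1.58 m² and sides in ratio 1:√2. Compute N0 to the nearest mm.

Let the short side be w mm. Then w · w√2 = 1.58 m² = 1,580,000 mm².
w² = 1,580,000/√2, so w ≈ 1057.0 mm; long side = w√2 ≈ 1494.8 mm.

1057 × 1495 mm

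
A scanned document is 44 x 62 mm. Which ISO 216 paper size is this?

B9 (44 × 62 mm)

Aspect ratio 62/44 ≈ 1.409 — close to the ISO √2 ≈ 1.414.
In the B-series (B0 = 1000 × 1414 mm): B9 = 44 × 62 mm.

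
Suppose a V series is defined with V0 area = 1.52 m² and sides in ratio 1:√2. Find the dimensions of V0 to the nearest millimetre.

1037 × 1466 mm

Let the short side be w mm. Then w · w√2 = 1.52 m² = 1,520,000 mm².
w² = 1,520,000/√2, so w ≈ 1036.7 mm; long side = w√2 ≈ 1466.2 mm.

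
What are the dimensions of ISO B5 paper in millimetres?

176 × 250 mm

B0 = 1000 × 1414 mm (B0 has a 1000 mm short side, aspect 1:√2).
B1: ⌊1414/2⌋ × 1000 = 707 × 1000 mm
B2: ⌊1000/2⌋ × 707 = 500 × 707 mm
B3: ⌊707/2⌋ × 500 = 353 × 500 mm
B4: ⌊500/2⌋ × 353 = 250 × 353 mm
B5: ⌊353/2⌋ × 250 = 176 × 250 mm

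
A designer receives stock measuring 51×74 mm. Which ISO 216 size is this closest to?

A8 (52 × 74 mm)

Aspect ratio 74/51 ≈ 1.451 (ISO target is √2 ≈ 1.414).
In the A-series (A0 area = 1 m²): A8 = 52 × 74 mm.
Off by 1 mm total — nearest standard size.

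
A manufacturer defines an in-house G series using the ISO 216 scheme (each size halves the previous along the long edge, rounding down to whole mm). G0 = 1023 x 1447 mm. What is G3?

361 × 511 mm

G1: ⌊1447/2⌋ × 1023 = 723 × 1023 mm
G2: ⌊1023/2⌋ × 723 = 511 × 723 mm
G3: ⌊723/2⌋ × 511 = 361 × 511 mm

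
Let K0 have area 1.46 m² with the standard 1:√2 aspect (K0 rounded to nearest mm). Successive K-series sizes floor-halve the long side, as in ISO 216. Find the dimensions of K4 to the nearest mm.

254 × 359 mm

Let K0's short side be w mm. w · w√2 = 1.46 m² = 1,460,000 mm², so w ≈ 1016.1 mm and w√2 ≈ 1436.9 mm → K0 = 1016 × 1437 mm.
K1: ⌊1437/2⌋ × 1016 = 718 × 1016 mm
K2: ⌊1016/2⌋ × 718 = 508 × 718 mm
K3: ⌊718/2⌋ × 508 = 359 × 508 mm
K4: ⌊508/2⌋ × 359 = 254 × 359 mm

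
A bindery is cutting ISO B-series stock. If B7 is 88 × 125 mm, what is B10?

B8: ⌊125/2⌋ × 88 = 62 × 88 mm
B9: ⌊88/2⌋ × 62 = 44 × 62 mm
B10: ⌊62/2⌋ × 44 = 31 × 44 mm

31 × 44 mm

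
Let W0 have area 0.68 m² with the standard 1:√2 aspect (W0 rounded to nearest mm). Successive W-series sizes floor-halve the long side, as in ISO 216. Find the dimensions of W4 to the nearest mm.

Let W0's short side be w mm. w · w√2 = 0.68 m² = 680,000 mm², so w ≈ 693.4 mm and w√2 ≈ 980.6 mm → W0 = 693 × 981 mm.
W1: ⌊981/2⌋ × 693 = 490 × 693 mm
W2: ⌊693/2⌋ × 490 = 346 × 490 mm
W3: ⌊490/2⌋ × 346 = 245 × 346 mm
W4: ⌊346/2⌋ × 245 = 173 × 245 mm

173 × 245 mm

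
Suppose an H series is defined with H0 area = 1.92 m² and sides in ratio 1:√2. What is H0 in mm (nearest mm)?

Let the short side be w mm. Then w · w√2 = 1.92 m² = 1,920,000 mm².
w² = 1,920,000/√2, so w ≈ 1165.2 mm; long side = w√2 ≈ 1647.8 mm.

1165 × 1648 mm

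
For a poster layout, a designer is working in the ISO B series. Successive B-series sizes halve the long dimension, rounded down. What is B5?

B0 = 1000 × 1414 mm (B0 has a 1000 mm short side, aspect 1:√2).
B1: ⌊1414/2⌋ × 1000 = 707 × 1000 mm
B2: ⌊1000/2⌋ × 707 = 500 × 707 mm
B3: ⌊707/2⌋ × 500 = 353 × 500 mm
B4: ⌊500/2⌋ × 353 = 250 × 353 mm
B5: ⌊353/2⌋ × 250 = 176 × 250 mm

176 × 250 mm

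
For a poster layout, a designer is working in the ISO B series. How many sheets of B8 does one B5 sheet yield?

8

Each ISO step halves the sheet: 1 × B5 → 2 × B6 → 4 × B7 → 8 × B8
From B5 to B8 is 3 halving steps: 2^3 = 8.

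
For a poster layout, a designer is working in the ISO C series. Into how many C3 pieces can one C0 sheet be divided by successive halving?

8

C0 = 917 × 1297 mm; C3 = 324 × 458 mm.
Each halving step doubles the count; 3 steps from C0 to C3.
2^3 = 8.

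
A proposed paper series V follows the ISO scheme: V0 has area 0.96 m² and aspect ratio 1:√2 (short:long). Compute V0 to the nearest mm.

824 × 1165 mm

Let the short side be w mm. Then w · w√2 = 0.96 m² = 960,000 mm².
w² = 960,000/√2, so w ≈ 823.9 mm; long side = w√2 ≈ 1165.2 mm.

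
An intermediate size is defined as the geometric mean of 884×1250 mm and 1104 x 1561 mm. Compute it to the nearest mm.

Short side: √(884 · 1104) = √975936 ≈ 987.9 → 988 mm
Long side: √(1250 · 1561) = √1951250 ≈ 1396.9 → 1397 mm

988 × 1397 mm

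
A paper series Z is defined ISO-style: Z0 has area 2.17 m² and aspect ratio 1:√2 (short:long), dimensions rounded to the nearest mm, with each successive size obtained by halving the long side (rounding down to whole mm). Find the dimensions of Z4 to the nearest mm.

309 × 438 mm

Let Z0's short side be w mm. w · w√2 = 2.17 m² = 2,170,000 mm², so w ≈ 1238.7 mm and w√2 ≈ 1751.8 mm → Z0 = 1239 × 1752 mm.
Z1: ⌊1752/2⌋ × 1239 = 876 × 1239 mm
Z2: ⌊1239/2⌋ × 876 = 619 × 876 mm
Z3: ⌊876/2⌋ × 619 = 438 × 619 mm
Z4: ⌊619/2⌋ × 438 = 309 × 438 mm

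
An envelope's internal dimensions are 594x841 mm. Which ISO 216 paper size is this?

Aspect ratio 841/594 ≈ 1.416 — close to the ISO √2 ≈ 1.414.
In the A-series (A0 area = 1 m²): A1 = 594 × 841 mm.

A1 (594 × 841 mm)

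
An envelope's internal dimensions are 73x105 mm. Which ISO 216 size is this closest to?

Aspect ratio 105/73 ≈ 1.438 (ISO target is √2 ≈ 1.414).
In the A-series (A0 area = 1 m²): A7 = 74 × 105 mm.
Off by 1 mm total — nearest standard size.

A7 (74 × 105 mm)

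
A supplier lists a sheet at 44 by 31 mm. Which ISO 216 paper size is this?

Aspect ratio 44/31 ≈ 1.419 — close to the ISO √2 ≈ 1.414.
In the B-series (B0 = 1000 × 1414 mm): B10 = 31 × 44 mm.

B10 (31 × 44 mm)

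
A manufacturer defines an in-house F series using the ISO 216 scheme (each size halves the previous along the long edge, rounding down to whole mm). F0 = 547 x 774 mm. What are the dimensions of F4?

136 × 193 mm

F1: ⌊774/2⌋ × 547 = 387 × 547 mm
F2: ⌊547/2⌋ × 387 = 273 × 387 mm
F3: ⌊387/2⌋ × 273 = 193 × 273 mm
F4: ⌊273/2⌋ × 193 = 136 × 193 mm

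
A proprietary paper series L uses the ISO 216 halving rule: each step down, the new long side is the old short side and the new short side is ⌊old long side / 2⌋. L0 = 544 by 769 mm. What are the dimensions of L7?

L1 = 384 × 544 mm (from L0 by 1 halving).
L2: ⌊544/2⌋ × 384 = 272 × 384 mm
L3: ⌊384/2⌋ × 272 = 192 × 272 mm
L4: ⌊272/2⌋ × 192 = 136 × 192 mm
L5: ⌊192/2⌋ × 136 = 96 × 136 mm
L6: ⌊136/2⌋ × 96 = 68 × 96 mm
L7: ⌊96/2⌋ × 68 = 48 × 68 mm

48 × 68 mm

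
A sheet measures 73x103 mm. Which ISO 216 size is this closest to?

A7 (74 × 105 mm)

Aspect ratio 103/73 ≈ 1.411 — close to the ISO √2 ≈ 1.414.
In the A-series (A0 area = 1 m²): A7 = 74 × 105 mm.
Off by 3 mm total — nearest standard size.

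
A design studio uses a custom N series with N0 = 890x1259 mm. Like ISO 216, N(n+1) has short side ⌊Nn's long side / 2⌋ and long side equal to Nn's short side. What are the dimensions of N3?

314 × 445 mm

N1: ⌊1259/2⌋ × 890 = 629 × 890 mm
N2: ⌊890/2⌋ × 629 = 445 × 629 mm
N3: ⌊629/2⌋ × 445 = 314 × 445 mm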